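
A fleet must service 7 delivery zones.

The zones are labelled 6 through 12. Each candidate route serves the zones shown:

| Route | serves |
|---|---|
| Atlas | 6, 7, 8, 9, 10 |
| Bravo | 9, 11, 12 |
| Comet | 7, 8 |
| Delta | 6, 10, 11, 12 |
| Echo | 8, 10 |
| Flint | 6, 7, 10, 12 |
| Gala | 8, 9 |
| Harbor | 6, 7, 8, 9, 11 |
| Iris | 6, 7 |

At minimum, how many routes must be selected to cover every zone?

2

Atlas and Bravo together: Atlas ∪ Bravo = {6, 7, 8, 9, 10, 11, 12} — every zone is covered.
No single route has all 7 zones (the largest, Atlas, has 5), so 2 is optimal.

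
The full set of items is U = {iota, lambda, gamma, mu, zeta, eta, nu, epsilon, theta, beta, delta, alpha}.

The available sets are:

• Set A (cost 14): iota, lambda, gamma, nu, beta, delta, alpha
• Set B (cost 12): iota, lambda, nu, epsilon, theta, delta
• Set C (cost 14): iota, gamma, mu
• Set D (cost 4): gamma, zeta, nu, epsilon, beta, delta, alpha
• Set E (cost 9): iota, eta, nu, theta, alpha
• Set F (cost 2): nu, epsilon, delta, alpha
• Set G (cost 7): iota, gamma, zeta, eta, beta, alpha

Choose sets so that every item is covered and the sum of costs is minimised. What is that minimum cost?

B, C, G together cover every item (B ∪ C ∪ G = {iota, lambda, gamma, mu, zeta, eta, nu, epsilon, theta, beta, delta, alpha}); total cost 12 + 14 + 7 = 33.
The greedy pick F, D, E, B, C costs 41; no covering selection beats 33.

33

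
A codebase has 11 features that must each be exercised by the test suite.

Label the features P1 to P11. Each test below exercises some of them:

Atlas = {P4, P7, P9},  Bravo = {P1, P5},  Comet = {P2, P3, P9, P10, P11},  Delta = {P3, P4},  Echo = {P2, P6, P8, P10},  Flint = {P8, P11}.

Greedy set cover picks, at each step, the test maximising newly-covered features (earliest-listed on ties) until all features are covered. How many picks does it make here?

Greedy: pick Comet (covers 5 new) → pick Atlas (covers 2 new) → pick Bravo (covers 2 new) → pick Echo (covers 2 new). Total picks: 4.

4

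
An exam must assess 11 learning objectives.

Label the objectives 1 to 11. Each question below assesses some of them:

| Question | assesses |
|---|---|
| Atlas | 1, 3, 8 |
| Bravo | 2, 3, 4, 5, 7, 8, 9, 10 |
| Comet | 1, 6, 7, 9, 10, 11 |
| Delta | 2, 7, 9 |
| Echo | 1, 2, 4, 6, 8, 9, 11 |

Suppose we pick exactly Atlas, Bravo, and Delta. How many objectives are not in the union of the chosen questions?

2

Union of Atlas, Bravo, Delta = {1, 2, 3, 4, 5, 7, 8, 9, 10}.
Not covered: 6, 11 — 2 objectives.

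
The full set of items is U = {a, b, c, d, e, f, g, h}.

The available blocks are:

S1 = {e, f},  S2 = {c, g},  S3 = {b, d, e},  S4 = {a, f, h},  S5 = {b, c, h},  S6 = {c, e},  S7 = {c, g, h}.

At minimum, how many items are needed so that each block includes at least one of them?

3

The 3 items {e, g, h} hit every block.
The blocks S2, S3, S4 are pairwise disjoint, so any hitting set needs a separate item for each — at least 3. Hence 3 is optimal.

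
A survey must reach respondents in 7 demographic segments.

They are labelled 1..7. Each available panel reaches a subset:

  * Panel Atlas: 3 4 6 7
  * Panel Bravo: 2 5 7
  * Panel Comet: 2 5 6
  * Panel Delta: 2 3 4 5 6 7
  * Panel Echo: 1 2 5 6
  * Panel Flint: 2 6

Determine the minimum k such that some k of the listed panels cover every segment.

Take {Atlas, Echo}. Their union is {1, 2, 3, 4, 5, 6, 7}, which is all 7 segments.
No single panel has all 7 segments (the largest, Delta, has 6), so 2 is optimal.

2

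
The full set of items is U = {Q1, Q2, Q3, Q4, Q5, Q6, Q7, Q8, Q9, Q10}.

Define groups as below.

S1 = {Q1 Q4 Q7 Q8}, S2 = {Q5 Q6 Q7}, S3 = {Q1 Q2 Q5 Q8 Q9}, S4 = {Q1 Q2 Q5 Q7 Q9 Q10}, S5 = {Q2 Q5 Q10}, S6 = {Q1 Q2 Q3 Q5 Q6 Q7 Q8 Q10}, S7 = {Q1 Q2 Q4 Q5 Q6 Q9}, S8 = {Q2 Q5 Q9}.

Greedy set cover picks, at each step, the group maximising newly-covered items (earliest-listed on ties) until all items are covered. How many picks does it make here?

Greedy: pick S6 (covers 8 new) → pick S7 (covers 2 new). Total picks: 2.

2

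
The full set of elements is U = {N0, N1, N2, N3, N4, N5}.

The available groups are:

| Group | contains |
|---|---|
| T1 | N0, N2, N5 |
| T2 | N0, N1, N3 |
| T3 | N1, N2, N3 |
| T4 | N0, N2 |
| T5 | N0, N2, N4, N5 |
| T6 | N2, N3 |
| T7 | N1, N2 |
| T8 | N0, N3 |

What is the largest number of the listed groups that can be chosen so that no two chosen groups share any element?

T7, T8 are pairwise disjoint (T7={N1,N2}; T8={N0,N3}).
Every remaining group overlaps one of these, and no 3 of the listed groups are pairwise disjoint, so 2 is the maximum.

2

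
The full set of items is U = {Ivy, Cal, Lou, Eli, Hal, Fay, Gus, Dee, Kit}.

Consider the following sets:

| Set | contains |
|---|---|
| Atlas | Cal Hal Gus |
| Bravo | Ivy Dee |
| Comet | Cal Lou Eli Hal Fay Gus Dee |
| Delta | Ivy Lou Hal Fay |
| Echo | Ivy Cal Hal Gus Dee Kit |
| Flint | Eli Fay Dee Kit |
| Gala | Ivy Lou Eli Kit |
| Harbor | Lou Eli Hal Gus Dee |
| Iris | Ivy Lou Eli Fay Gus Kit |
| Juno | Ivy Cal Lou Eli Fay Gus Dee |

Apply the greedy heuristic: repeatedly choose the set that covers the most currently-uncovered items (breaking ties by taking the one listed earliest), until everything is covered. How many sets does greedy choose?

2

Greedy: pick Comet (covers 7 new) → pick Echo (covers 2 new). Total picks: 2.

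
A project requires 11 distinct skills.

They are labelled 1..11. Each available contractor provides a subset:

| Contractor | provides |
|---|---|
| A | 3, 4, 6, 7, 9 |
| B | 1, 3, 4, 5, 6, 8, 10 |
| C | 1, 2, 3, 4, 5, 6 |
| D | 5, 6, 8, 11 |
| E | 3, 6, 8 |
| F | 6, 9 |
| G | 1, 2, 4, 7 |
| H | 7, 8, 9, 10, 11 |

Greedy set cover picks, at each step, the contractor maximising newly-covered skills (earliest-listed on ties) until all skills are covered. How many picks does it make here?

Greedy: pick B (covers 7 new) → pick H (covers 3 new) → pick C (covers 1 new). Total picks: 3.
(The true minimum cover uses only 2 contractors, so greedy is not optimal here.)

3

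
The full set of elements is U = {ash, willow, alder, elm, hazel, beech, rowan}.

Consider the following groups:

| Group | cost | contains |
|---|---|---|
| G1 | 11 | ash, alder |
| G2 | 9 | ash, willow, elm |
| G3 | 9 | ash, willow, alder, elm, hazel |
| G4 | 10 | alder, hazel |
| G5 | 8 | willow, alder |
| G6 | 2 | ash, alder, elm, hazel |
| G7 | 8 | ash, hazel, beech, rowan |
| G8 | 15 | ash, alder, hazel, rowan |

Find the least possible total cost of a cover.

17

G3, G7 together cover every element (G3 ∪ G7 = {ash, willow, alder, elm, hazel, beech, rowan}); total cost 9 + 8 = 17.
The greedy pick G6, G7, G5 costs 18; no covering selection beats 17.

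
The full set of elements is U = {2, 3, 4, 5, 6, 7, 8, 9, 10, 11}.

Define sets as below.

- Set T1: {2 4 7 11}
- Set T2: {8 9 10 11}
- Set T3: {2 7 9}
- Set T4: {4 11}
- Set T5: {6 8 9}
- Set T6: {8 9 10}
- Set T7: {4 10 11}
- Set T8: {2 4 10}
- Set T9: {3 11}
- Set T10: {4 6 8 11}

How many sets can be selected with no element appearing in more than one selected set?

3

T5, T8, T9 are pairwise disjoint (T5={6,8,9}; T8={2,4,10}; T9={3,11}).
Every remaining set overlaps one of these, and no 4 of the listed sets are pairwise disjoint, so 3 is the maximum.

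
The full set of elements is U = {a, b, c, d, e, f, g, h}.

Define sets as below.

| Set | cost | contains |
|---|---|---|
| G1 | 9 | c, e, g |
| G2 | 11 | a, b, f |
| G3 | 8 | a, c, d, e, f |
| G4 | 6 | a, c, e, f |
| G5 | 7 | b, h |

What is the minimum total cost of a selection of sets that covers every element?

G1, G3, G5 together cover every element (G1 ∪ G3 ∪ G5 = {a, b, c, d, e, f, g, h}); total cost 9 + 8 + 7 = 24.
The greedy pick G4, G5, G3, G1 costs 30; no covering selection beats 24.

24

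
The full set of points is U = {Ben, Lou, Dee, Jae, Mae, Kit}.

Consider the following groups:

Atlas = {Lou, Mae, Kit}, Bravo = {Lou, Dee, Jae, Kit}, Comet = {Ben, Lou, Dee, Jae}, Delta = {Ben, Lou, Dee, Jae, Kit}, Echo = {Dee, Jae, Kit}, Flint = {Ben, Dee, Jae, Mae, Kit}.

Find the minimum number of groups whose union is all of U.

Take {Atlas, Flint}. Their union is {Ben, Lou, Dee, Jae, Mae, Kit}, which is all 6 points.
No single group has all 6 points (the largest, Delta, has 5), so 2 is optimal.

2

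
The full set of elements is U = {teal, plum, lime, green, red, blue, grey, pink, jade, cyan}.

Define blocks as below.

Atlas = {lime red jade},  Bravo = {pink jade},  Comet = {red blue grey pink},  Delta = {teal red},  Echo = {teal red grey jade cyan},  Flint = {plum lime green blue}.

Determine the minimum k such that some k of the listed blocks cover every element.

3

Comet, Echo, and Flint cover everything between them: the union {teal, plum, lime, green, red, blue, grey, pink, jade, cyan} is all of U.
Only Flint contains plum, so Flint is forced; the remaining 6 elements need at least 2 more blocks (each remaining block adds at most 5) — so at least 3 blocks are needed, and 3 is optimal.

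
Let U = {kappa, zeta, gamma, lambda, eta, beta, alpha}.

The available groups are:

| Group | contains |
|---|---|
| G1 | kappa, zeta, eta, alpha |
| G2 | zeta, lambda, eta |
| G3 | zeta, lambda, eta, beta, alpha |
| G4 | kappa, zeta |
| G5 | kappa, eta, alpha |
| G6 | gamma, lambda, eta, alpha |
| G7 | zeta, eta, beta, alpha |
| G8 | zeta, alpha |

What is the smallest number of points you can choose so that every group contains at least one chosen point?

Take H = {zeta, eta}. Each listed group contains at least one of these, so H is a hitting set of size 2.
The groups G4, G6 are pairwise disjoint, so any hitting set needs a separate point for each — at least 2. Hence 2 is optimal.

2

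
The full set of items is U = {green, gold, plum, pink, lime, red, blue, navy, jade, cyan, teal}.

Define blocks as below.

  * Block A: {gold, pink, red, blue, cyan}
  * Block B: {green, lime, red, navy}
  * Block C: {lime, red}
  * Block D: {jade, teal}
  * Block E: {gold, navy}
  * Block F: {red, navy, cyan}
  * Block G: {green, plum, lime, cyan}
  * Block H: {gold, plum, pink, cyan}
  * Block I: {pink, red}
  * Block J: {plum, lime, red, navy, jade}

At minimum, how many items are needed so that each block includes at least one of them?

4

Take T = {gold, plum, red, teal}. Each listed block contains at least one of these, so T is a hitting set of size 4.
The blocks D, E, G, I are pairwise disjoint, so any hitting set needs a separate item for each — at least 4. Hence 4 is optimal.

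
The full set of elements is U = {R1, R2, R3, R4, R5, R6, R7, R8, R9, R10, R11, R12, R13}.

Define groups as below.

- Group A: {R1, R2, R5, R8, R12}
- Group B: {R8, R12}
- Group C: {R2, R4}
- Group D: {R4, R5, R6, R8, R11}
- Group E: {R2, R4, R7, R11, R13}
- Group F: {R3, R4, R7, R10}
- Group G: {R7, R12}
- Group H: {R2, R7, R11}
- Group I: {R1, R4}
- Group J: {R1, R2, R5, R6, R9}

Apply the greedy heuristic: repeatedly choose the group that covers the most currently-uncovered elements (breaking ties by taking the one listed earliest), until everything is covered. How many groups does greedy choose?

Greedy: pick A (covers 5 new) → pick E (covers 4 new) → pick F (covers 2 new) → pick J (covers 2 new). Total picks: 4.

4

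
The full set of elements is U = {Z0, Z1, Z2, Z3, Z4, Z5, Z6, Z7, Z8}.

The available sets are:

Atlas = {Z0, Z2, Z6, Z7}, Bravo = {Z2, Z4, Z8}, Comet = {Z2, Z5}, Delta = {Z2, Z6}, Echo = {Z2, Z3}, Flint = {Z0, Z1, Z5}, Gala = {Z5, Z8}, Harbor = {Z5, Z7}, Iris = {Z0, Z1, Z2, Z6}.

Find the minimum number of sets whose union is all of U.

4

Take {Atlas, Bravo, Echo, Flint}. Their union is {Z0, Z1, Z2, Z3, Z4, Z5, Z6, Z7, Z8}, which is all 9 elements.
Only Echo contains Z3, so Echo is forced; the remaining 7 elements need at least 3 more sets (each remaining set adds at most 3) — so at least 4 sets are needed, and 4 is optimal.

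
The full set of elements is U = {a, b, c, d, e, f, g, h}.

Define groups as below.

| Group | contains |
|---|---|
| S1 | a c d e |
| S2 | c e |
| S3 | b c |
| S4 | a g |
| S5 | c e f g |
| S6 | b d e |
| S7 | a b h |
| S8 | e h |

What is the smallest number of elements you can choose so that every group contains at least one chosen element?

T = {a, c, e} meets every group (each contains at least one member of T), and |T| = 3.
The groups S3, S4, S8 are pairwise disjoint, so any hitting set needs a separate element for each — at least 3. Hence 3 is optimal.

3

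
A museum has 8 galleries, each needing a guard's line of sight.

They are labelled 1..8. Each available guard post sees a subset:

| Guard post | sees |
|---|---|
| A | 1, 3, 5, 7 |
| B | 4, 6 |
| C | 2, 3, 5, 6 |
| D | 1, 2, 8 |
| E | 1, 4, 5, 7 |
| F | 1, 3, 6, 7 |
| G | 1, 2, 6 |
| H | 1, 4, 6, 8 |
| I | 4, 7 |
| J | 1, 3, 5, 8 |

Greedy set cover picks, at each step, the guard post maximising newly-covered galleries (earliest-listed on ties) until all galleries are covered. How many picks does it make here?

Greedy: pick A (covers 4 new) → pick H (covers 3 new) → pick C (covers 1 new). Total picks: 3.

3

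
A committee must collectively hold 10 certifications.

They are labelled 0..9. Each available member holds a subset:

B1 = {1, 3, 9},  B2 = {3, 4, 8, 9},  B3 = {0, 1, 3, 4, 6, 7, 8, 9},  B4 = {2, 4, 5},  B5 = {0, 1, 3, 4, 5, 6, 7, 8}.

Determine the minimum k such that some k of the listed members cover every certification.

2

B3 and B4 together: B3 ∪ B4 = {0, 1, 2, 3, 4, 5, 6, 7, 8, 9} — every certification is covered.
No single member has all 10 certifications (the largest, B3, has 8), so 2 is optimal.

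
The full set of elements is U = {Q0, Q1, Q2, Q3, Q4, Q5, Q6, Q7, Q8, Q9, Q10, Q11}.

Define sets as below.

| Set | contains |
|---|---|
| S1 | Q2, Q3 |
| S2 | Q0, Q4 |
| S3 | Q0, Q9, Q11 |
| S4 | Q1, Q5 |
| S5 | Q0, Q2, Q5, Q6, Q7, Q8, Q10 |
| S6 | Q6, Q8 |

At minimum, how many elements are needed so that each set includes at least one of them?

4

H = {Q0, Q3, Q5, Q6} meets every set (each contains at least one member of H), and |H| = 4.
The sets S1, S3, S4, S6 are pairwise disjoint, so any hitting set needs a separate element for each — at least 4. Hence 4 is optimal.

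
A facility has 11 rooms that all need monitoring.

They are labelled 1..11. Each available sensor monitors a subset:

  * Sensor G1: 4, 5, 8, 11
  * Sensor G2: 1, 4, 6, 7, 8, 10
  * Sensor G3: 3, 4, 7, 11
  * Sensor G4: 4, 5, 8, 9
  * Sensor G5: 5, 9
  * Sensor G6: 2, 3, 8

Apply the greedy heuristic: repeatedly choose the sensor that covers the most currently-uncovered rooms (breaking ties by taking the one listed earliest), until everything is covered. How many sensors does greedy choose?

4

Greedy: pick G2 (covers 6 new) → pick G1 (covers 2 new) → pick G6 (covers 2 new) → pick G4 (covers 1 new). Total picks: 4.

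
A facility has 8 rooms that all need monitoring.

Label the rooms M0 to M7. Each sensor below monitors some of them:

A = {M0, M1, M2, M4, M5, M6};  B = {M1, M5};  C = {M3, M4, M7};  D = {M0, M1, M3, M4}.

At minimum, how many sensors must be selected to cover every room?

2

A and C together: A ∪ C = {M0, M1, M2, M3, M4, M5, M6, M7} — every room is covered.
No single sensor has all 8 rooms (the largest, A, has 6), so 2 is optimal.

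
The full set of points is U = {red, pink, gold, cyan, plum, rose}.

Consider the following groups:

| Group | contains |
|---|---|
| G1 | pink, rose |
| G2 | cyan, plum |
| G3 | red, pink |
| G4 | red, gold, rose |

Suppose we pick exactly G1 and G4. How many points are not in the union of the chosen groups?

Union of G1, G4 = {red, pink, gold, rose}.
Not covered: cyan, plum — 2 points.

2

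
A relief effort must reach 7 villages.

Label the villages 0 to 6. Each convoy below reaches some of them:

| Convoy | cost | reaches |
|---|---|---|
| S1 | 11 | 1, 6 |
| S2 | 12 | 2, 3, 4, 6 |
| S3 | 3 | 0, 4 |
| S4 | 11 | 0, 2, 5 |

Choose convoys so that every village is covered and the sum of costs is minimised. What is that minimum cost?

S1, S2, S4 together cover every village (S1 ∪ S2 ∪ S4 = {0, 1, 2, 3, 4, 5, 6}); total cost 11 + 12 + 11 = 34.
The greedy pick S3, S2, S1, S4 costs 37; no covering selection beats 34.

34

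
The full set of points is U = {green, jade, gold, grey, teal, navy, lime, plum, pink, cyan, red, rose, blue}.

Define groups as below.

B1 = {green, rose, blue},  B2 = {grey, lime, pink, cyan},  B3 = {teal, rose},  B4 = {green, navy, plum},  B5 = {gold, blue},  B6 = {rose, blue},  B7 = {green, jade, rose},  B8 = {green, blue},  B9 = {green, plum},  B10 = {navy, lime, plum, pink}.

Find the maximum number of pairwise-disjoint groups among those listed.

B2, B3, B4, B5 are pairwise disjoint (B2={grey,lime,pink,cyan}; B3={teal,rose}; B4={green,navy,plum}; B5={gold,blue}).
Every remaining group overlaps one of these, and no 5 of the listed groups are pairwise disjoint, so 4 is the maximum.

4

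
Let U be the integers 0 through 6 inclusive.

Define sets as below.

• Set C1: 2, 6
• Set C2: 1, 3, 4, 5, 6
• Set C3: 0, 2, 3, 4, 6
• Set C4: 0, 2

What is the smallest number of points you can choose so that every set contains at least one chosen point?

Take H = {2, 4}. Each listed set contains at least one of these, so H is a hitting set of size 2.
The sets C2, C4 are pairwise disjoint, so any hitting set needs a separate point for each — at least 2. Hence 2 is optimal.

2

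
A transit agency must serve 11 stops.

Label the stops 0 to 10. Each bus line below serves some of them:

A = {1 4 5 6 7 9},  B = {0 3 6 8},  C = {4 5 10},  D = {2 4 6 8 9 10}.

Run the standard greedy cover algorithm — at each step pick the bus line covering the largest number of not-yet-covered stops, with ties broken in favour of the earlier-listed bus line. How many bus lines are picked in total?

3

Greedy: pick A (covers 6 new) → pick B (covers 3 new) → pick D (covers 2 new). Total picks: 3.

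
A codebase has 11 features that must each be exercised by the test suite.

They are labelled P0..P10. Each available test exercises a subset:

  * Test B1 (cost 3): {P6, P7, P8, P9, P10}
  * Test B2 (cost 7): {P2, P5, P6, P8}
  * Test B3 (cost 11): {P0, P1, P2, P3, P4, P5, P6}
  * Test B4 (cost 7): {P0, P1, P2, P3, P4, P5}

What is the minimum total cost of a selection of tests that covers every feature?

10

B1, B4 together cover every feature (B1 ∪ B4 = {P0, P1, P2, P3, P4, P5, P6, P7, P8, P9, P10}); total cost 3 + 7 = 10.
No covering selection has total cost below 10.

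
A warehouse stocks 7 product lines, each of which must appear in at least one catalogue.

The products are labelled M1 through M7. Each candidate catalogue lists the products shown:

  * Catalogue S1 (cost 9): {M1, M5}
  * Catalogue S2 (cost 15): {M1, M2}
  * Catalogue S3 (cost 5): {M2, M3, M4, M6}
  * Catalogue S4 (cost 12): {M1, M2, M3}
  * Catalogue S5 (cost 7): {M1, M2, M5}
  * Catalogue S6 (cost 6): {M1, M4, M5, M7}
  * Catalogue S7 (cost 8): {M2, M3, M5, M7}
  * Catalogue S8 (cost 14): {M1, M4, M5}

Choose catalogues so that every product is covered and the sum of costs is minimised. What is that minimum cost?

S3, S6 together cover every product (S3 ∪ S6 = {M1, M2, M3, M4, M5, M6, M7}); total cost 5 + 6 = 11.
No covering selection has total cost below 11.

11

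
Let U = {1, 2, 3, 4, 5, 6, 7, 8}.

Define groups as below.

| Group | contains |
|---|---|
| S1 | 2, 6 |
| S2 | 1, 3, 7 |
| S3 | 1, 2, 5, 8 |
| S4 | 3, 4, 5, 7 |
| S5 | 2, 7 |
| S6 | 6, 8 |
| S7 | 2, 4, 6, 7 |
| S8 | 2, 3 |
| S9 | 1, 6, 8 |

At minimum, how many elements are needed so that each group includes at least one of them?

The 3 elements {2, 7, 8} hit every group.
No choice of 2 elements meets every group, so 3 is the minimum.

3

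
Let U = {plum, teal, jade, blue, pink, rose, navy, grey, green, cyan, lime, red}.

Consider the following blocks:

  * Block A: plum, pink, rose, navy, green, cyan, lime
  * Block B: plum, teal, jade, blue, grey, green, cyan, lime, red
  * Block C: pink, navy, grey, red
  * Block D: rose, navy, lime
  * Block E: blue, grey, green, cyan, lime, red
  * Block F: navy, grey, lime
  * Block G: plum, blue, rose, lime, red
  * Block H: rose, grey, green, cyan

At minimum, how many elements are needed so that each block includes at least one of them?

2

Take T = {grey, lime}. Each listed block contains at least one of these, so T is a hitting set of size 2.
No single element lies in every block, so at least 2 are needed and 2 is optimal.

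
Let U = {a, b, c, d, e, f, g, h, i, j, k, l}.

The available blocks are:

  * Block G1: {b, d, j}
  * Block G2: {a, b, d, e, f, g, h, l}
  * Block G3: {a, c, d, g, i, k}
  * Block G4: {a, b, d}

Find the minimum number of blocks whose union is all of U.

3

Take {G1, G2, G3}. Their union is {a, b, c, d, e, f, g, h, i, j, k, l}, which is all 12 elements.
Only G3 contains c, so G3 is forced; the remaining 6 elements need at least 2 more blocks (each remaining block adds at most 5) — so at least 3 blocks are needed, and 3 is optimal.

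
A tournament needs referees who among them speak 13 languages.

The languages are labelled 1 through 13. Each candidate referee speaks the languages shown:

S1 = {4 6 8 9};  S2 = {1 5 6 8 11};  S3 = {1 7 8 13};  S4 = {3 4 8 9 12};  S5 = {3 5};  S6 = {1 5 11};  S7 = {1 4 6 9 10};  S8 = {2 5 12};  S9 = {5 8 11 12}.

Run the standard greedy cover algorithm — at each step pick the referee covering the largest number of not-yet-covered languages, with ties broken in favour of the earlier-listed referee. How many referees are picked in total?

Greedy: pick S2 (covers 5 new) → pick S4 (covers 4 new) → pick S3 (covers 2 new) → pick S7 (covers 1 new) → pick S8 (covers 1 new). Total picks: 5.

5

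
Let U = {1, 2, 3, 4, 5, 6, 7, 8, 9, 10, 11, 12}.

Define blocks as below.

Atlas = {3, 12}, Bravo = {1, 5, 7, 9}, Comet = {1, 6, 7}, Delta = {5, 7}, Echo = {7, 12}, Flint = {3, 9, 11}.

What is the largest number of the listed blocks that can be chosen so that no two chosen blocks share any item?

2

Atlas, Delta are pairwise disjoint (Atlas={3,12}; Delta={5,7}).
Every remaining block overlaps one of these, and no 3 of the listed blocks are pairwise disjoint, so 2 is the maximum.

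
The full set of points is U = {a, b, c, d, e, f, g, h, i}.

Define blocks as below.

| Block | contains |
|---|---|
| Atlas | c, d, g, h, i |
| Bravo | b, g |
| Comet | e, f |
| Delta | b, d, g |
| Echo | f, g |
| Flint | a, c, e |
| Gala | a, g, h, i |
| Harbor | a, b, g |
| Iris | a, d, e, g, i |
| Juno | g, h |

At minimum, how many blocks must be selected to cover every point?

3

Atlas and Comet and Harbor together: Atlas ∪ Comet ∪ Harbor = {a, b, c, d, e, f, g, h, i} — every point is covered.
No 2 of the 10 blocks cover everything (all 45 combinations miss at least one point), so 3 is optimal.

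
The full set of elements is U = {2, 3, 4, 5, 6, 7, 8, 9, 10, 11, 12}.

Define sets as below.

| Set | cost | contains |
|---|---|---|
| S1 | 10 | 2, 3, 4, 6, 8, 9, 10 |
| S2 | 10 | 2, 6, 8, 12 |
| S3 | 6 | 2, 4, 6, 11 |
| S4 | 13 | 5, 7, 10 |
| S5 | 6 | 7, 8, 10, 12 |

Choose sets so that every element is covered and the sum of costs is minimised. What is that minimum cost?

S1, S3, S4, S5 together cover every element (S1 ∪ S3 ∪ S4 ∪ S5 = {2, 3, 4, 5, 6, 7, 8, 9, 10, 11, 12}); total cost 10 + 6 + 13 + 6 = 35.
No covering selection has total cost below 35.

35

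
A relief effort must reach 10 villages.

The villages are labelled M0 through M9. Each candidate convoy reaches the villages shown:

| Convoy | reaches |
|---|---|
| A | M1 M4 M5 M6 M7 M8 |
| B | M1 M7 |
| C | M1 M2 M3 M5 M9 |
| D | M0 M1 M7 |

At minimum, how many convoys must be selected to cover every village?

3

A and C and D together: A ∪ C ∪ D = {M0, M1, M2, M3, M4, M5, M6, M7, M8, M9} — every village is covered.
Only D contains M0, so D is forced; the remaining 7 villages need at least 2 more convoys (each remaining convoy adds at most 4) — so at least 3 convoys are needed, and 3 is optimal.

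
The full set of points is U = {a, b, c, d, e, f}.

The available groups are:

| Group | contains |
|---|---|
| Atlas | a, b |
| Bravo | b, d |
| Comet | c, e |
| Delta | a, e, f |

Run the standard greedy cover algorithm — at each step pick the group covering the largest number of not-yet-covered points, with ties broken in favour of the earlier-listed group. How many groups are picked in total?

3

Greedy: pick Delta (covers 3 new) → pick Bravo (covers 2 new) → pick Comet (covers 1 new). Total picks: 3.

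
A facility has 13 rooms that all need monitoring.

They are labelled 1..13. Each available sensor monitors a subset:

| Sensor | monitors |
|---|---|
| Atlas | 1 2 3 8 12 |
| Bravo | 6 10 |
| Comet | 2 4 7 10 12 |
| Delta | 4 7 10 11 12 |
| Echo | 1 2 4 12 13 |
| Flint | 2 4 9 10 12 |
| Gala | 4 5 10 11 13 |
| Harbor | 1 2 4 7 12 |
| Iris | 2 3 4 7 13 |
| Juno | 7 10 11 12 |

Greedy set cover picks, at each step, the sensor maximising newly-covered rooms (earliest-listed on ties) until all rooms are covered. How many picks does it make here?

5

Greedy: pick Atlas (covers 5 new) → pick Gala (covers 5 new) → pick Bravo (covers 1 new) → pick Comet (covers 1 new) → pick Flint (covers 1 new). Total picks: 5.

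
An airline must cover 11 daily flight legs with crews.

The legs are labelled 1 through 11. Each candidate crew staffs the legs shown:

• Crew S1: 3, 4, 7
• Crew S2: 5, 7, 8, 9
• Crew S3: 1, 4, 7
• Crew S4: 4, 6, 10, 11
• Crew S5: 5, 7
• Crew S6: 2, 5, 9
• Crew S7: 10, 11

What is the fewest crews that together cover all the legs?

5

Take {S1, S2, S3, S4, S6}. Their union is {1, 2, 3, 4, 5, 6, 7, 8, 9, 10, 11}, which is all 11 legs.
No 4 of the 7 crews cover everything (all 35 combinations miss at least one leg), so 5 is optimal.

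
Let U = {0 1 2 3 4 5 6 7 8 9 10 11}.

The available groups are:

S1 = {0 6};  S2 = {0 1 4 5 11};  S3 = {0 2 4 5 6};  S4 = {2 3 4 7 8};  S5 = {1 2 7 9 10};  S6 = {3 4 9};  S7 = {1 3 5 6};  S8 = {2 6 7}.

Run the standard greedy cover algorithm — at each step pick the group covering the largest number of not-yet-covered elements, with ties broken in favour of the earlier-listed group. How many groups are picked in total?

Greedy: pick S2 (covers 5 new) → pick S4 (covers 4 new) → pick S5 (covers 2 new) → pick S1 (covers 1 new). Total picks: 4.

4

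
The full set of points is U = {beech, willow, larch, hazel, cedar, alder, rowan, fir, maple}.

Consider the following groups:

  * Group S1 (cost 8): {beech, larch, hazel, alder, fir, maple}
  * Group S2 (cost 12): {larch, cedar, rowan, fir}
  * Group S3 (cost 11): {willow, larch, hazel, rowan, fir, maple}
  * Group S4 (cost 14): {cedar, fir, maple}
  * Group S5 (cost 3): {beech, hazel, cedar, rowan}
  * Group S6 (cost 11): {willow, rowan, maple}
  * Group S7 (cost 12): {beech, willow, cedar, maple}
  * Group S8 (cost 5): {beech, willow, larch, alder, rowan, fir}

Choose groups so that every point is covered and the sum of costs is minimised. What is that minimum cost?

S1, S5, S8 together cover every point (S1 ∪ S5 ∪ S8 = {beech, willow, larch, hazel, cedar, alder, rowan, fir, maple}); total cost 8 + 3 + 5 = 16.
No covering selection has total cost below 16.

16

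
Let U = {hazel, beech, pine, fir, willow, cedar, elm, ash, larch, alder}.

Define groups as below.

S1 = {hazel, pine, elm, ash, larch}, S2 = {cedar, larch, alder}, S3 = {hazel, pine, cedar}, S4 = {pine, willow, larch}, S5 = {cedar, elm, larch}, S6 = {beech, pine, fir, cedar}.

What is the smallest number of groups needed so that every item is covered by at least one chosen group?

4

Take {S1, S2, S4, S6}. Their union is {hazel, beech, pine, fir, willow, cedar, elm, ash, larch, alder}, which is all 10 items.
Only S4 contains willow, so S4 is forced; the remaining 7 items need at least 3 more groups (each remaining group adds at most 3) — so at least 4 groups are needed, and 4 is optimal.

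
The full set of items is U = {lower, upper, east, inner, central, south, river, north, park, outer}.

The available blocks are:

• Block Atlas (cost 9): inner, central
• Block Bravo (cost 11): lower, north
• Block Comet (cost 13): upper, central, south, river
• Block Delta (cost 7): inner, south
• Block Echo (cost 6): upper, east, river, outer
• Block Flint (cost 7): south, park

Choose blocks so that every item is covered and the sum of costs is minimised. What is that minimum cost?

33

Atlas, Bravo, Echo, Flint together cover every item (Atlas ∪ Bravo ∪ Echo ∪ Flint = {lower, upper, east, inner, central, south, river, north, park, outer}); total cost 9 + 11 + 6 + 7 = 33.
The greedy pick Echo, Delta, Bravo, Flint, Atlas costs 40; no covering selection beats 33.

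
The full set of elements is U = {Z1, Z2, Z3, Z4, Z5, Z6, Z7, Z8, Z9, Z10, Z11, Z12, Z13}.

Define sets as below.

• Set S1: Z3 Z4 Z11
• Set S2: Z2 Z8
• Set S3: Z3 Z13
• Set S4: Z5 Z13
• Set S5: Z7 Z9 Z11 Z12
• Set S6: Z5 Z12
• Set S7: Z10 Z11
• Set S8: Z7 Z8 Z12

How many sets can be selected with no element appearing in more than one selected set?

S2, S3, S6, S7 are pairwise disjoint (S2={Z2,Z8}; S3={Z3,Z13}; S6={Z5,Z12}; S7={Z10,Z11}).
Every remaining set overlaps one of these, and no 5 of the listed sets are pairwise disjoint, so 4 is the maximum.

4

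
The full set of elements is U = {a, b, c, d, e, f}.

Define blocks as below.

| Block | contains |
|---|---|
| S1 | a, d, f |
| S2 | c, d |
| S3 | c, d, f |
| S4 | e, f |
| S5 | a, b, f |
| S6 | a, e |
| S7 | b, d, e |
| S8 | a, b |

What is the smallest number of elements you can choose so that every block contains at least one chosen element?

3

Take H = {a, c, e}. Each listed block contains at least one of these, so H is a hitting set of size 3.
The blocks S2, S4, S8 are pairwise disjoint, so any hitting set needs a separate element for each — at least 3. Hence 3 is optimal.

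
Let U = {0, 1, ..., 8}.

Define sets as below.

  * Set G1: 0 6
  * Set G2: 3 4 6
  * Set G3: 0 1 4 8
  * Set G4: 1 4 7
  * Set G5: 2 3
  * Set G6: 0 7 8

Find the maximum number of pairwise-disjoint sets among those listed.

G1, G4, G5 are pairwise disjoint (G1={0,6}; G4={1,4,7}; G5={2,3}).
Every remaining set overlaps one of these, and no 4 of the listed sets are pairwise disjoint, so 3 is the maximum.

3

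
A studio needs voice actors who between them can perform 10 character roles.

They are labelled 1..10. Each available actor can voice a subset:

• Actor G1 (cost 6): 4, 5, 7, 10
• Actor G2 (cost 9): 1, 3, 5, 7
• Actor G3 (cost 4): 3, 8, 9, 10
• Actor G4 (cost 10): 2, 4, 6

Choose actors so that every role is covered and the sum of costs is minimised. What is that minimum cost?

G2, G3, G4 together cover every role (G2 ∪ G3 ∪ G4 = {1, 2, 3, 4, 5, 6, 7, 8, 9, 10}); total cost 9 + 4 + 10 = 23.
The greedy pick G3, G1, G4, G2 costs 29; no covering selection beats 23.

23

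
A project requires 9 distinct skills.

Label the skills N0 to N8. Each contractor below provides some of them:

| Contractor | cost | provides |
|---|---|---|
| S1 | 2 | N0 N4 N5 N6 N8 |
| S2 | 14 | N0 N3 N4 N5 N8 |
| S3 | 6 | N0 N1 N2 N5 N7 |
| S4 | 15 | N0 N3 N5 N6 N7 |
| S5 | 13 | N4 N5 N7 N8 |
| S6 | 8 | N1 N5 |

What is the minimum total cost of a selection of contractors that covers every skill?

S1, S2, S3 together cover every skill (S1 ∪ S2 ∪ S3 = {N0, N1, N2, N3, N4, N5, N6, N7, N8}); total cost 2 + 14 + 6 = 22.
No covering selection has total cost below 22.

22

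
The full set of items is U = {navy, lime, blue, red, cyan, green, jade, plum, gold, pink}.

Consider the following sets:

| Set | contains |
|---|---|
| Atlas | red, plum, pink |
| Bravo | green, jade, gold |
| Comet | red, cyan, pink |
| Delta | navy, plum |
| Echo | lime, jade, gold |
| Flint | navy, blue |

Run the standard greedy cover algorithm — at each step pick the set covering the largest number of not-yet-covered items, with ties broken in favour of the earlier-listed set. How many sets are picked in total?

Greedy: pick Atlas (covers 3 new) → pick Bravo (covers 3 new) → pick Flint (covers 2 new) → pick Comet (covers 1 new) → pick Echo (covers 1 new). Total picks: 5.

5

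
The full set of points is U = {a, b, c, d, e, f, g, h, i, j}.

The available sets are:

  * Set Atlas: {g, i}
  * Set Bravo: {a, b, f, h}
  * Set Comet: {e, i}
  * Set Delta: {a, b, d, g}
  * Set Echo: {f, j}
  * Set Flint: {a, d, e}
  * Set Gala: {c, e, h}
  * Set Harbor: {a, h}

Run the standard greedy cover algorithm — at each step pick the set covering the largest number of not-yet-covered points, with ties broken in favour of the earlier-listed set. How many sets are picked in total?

5

Greedy: pick Bravo (covers 4 new) → pick Atlas (covers 2 new) → pick Flint (covers 2 new) → pick Echo (covers 1 new) → pick Gala (covers 1 new). Total picks: 5.
(The true minimum cover uses only 4 sets, so greedy is not optimal here.)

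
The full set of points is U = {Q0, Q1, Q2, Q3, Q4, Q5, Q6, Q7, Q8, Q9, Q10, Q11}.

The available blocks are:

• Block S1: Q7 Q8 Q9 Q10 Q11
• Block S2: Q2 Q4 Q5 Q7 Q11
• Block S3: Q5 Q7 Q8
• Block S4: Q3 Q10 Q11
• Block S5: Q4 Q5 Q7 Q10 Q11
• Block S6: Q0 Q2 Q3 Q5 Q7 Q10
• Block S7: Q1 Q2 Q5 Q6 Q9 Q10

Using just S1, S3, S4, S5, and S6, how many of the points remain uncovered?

Union of S1, S3, S4, S5, S6 = {Q0, Q2, Q3, Q4, Q5, Q7, Q8, Q9, Q10, Q11}.
Not covered: Q1, Q6 — 2 points.

2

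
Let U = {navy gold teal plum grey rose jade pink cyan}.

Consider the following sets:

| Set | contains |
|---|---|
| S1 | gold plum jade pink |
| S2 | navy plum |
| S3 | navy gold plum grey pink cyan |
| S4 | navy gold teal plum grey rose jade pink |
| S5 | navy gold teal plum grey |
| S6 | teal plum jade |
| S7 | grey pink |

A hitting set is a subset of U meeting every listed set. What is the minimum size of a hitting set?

The 2 elements {plum, grey} hit every set.
The sets S6, S7 are pairwise disjoint, so any hitting set needs a separate element for each — at least 2. Hence 2 is optimal.

2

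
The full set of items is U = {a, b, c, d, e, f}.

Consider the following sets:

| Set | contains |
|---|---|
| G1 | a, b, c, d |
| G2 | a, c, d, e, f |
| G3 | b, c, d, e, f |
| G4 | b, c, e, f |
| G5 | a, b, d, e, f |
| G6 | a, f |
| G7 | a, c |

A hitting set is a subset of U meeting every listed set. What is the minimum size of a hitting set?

2

The 2 items {c, f} hit every set.
No single item lies in every set, so at least 2 are needed and 2 is optimal.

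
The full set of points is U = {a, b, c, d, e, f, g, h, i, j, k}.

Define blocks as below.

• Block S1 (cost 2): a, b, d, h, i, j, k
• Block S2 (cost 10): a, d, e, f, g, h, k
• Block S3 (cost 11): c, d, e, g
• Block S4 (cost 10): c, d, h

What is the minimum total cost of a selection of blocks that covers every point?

22

S1, S2, S4 together cover every point (S1 ∪ S2 ∪ S4 = {a, b, c, d, e, f, g, h, i, j, k}); total cost 2 + 10 + 10 = 22.
No covering selection has total cost below 22.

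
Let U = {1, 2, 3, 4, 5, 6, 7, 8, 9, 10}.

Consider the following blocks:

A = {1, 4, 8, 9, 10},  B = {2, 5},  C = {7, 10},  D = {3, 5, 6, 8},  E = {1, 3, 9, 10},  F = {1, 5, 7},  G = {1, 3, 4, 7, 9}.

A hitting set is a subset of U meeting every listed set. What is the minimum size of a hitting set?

H = {5, 7, 10} meets every block (each contains at least one member of H), and |H| = 3.
No choice of 2 elements meets every block, so 3 is the minimum.

3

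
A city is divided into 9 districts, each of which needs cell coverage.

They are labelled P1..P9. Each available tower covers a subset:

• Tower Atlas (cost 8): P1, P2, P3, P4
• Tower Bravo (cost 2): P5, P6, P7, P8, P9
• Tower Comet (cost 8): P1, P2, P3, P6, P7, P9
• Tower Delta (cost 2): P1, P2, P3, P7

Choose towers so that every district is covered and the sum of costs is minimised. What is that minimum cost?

10

Atlas, Bravo together cover every district (Atlas ∪ Bravo = {P1, P2, P3, P4, P5, P6, P7, P8, P9}); total cost 8 + 2 = 10.
The greedy pick Bravo, Delta, Atlas costs 12; no covering selection beats 10.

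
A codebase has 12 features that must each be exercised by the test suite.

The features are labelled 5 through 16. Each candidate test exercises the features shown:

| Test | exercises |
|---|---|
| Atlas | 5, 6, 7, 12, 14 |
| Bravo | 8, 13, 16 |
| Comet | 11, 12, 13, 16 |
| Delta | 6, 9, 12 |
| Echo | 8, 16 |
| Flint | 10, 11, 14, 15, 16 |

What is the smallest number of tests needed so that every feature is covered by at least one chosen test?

Take {Atlas, Bravo, Delta, Flint}. Their union is {5, 6, 7, 8, 9, 10, 11, 12, 13, 14, 15, 16}, which is all 12 features.
No 3 of the 6 tests cover everything (all 20 combinations miss at least one feature), so 4 is optimal.

4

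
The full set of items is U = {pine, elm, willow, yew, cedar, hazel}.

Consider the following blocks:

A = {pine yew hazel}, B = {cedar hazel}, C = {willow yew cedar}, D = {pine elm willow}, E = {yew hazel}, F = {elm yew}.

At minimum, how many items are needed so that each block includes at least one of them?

The 3 items {elm, yew, hazel} hit every block.
No choice of 2 items meets every block, so 3 is the minimum.

3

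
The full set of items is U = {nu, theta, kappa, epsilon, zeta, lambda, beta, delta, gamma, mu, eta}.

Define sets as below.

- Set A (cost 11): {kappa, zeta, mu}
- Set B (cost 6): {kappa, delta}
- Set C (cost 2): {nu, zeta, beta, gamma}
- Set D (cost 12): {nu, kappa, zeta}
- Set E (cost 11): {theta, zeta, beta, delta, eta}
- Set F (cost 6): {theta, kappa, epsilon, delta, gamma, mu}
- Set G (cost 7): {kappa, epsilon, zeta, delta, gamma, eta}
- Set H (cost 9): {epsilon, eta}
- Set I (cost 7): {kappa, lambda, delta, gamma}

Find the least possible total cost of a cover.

22

C, F, G, I together cover every item (C ∪ F ∪ G ∪ I = {nu, theta, kappa, epsilon, zeta, lambda, beta, delta, gamma, mu, eta}); total cost 2 + 6 + 7 + 7 = 22.
No covering selection has total cost below 22.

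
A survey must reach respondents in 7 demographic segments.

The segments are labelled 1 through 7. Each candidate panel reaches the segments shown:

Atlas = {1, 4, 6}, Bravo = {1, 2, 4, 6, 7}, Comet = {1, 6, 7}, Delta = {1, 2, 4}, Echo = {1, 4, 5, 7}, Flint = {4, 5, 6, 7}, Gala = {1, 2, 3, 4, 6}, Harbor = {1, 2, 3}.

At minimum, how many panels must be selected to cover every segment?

2

Flint and Harbor together: Flint ∪ Harbor = {1, 2, 3, 4, 5, 6, 7} — every segment is covered.
No single panel has all 7 segments (the largest, Bravo, has 5), so 2 is optimal.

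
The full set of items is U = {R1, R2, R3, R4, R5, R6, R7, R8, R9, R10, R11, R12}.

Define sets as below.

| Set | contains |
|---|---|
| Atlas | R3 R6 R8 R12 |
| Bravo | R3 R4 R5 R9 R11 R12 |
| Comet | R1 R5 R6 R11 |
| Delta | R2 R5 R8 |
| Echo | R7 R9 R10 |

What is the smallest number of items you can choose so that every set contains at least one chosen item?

The 3 items {R5, R8, R10} hit every set.
No choice of 2 items meets every set, so 3 is the minimum.

3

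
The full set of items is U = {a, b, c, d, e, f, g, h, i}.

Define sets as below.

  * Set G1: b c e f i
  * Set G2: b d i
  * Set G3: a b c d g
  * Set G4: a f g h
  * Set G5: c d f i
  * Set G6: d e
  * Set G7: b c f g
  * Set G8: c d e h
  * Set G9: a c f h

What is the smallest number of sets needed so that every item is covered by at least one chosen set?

G3, G5, and G8 cover everything between them: the union {a, b, c, d, e, f, g, h, i} is all of U.
No 2 of the 9 sets cover everything (all 36 combinations miss at least one item), so 3 is optimal.

3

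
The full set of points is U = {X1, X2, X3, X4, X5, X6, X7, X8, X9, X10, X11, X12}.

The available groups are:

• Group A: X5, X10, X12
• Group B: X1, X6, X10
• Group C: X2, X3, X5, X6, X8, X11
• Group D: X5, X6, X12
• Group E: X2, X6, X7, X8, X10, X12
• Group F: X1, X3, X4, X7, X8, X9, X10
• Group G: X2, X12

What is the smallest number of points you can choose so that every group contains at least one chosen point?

The 3 points {X5, X10, X12} hit every group.
No choice of 2 points meets every group, so 3 is the minimum.

3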